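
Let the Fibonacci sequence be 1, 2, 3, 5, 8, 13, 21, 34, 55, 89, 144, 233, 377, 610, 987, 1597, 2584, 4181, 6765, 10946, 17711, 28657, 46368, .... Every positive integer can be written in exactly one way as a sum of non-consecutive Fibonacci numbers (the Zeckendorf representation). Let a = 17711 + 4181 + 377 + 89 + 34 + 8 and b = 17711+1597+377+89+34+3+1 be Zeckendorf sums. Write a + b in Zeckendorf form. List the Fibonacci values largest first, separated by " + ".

The two numbers are 22400 and 19812, so their sum is 42212.
subtract 28657 from 42212: 13555 remains
subtract 10946 from 13555: 2609 remains
subtract 2584 from 2609: 25 remains
subtract 21 from 25: 4 remains
subtract 3 from 4: 1 remains
subtract 1 from 1: 0 remains

28657 + 10946 + 2584 + 21 + 3 + 1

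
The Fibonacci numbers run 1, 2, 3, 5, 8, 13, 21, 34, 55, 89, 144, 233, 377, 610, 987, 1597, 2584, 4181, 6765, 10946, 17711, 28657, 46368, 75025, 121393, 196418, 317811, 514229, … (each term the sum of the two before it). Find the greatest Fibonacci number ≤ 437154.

317811 ≤ 437154 < 514229, so the largest Fibonacci number not exceeding 437154 is 317811.

317811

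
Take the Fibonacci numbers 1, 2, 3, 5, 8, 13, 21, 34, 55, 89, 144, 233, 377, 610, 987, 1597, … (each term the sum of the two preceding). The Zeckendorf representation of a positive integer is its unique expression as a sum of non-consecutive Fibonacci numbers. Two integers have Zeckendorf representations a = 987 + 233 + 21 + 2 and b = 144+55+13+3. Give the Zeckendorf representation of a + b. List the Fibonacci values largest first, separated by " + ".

The two numbers are 1243 and 215, so their sum is 1458.
Greedy algorithm:
987 ≤ 1458 < 1597, so take 987; remainder 471
377 ≤ 471 < 610, so take 377; remainder 94
89 ≤ 94 < 144, so take 89; remainder 5
5 ≤ 5 < 8, so take 5; remainder 0

987 + 377 + 89 + 5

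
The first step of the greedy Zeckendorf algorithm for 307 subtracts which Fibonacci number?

233 ≤ 307 < 377, so the largest Fibonacci number not exceeding 307 is 233.

233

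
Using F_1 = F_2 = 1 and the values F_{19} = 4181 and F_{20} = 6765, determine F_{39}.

63245986

By F_{2k+1} = F_k² + F_{k+1}²: F_{39} = 4181² + 6765² = 17480761 + 45765225 = 63245986.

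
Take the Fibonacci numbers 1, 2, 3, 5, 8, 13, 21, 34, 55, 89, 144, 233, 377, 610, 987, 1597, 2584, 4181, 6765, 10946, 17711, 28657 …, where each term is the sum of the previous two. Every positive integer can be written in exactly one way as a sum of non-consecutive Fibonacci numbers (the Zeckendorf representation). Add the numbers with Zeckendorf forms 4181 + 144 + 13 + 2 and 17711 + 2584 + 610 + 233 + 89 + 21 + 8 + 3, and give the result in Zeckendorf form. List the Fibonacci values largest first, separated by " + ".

The two numbers are 4340 and 21259, so their sum is 25599.
Greedy algorithm:
largest Fibonacci ≤ 25599 is 17711; 25599 − 17711 = 7888
largest Fibonacci ≤ 7888 is 6765; 7888 − 6765 = 1123
largest Fibonacci ≤ 1123 is 987; 1123 − 987 = 136
largest Fibonacci ≤ 136 is 89; 136 − 89 = 47
largest Fibonacci ≤ 47 is 34; 47 − 34 = 13
largest Fibonacci ≤ 13 is 13; 13 − 13 = 0

17711 + 6765 + 987 + 89 + 34 + 13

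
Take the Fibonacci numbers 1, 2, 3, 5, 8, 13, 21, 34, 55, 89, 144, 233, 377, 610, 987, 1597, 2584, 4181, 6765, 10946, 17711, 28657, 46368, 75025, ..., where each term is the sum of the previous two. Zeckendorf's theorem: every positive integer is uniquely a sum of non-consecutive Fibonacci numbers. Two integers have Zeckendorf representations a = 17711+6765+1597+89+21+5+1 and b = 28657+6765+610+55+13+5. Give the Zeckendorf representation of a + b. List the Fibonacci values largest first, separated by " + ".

The two numbers are 26189 and 36105, so their sum is 62294.
46368 ≤ 62294 < 75025, so take 46368; remainder 15926
10946 ≤ 15926 < 17711, so take 10946; remainder 4980
4181 ≤ 4980 < 6765, so take 4181; remainder 799
610 ≤ 799 < 987, so take 610; remainder 189
144 ≤ 189 < 233, so take 144; remainder 45
34 ≤ 45 < 55, so take 34; remainder 11
8 ≤ 11 < 13, so take 8; remainder 3
3 ≤ 3 < 5, so take 3; remainder 0

46368 + 10946 + 4181 + 610 + 144 + 34 + 8 + 3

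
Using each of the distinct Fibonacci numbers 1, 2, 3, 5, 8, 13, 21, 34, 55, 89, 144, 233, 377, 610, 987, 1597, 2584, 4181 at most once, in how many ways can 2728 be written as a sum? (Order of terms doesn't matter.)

Each representation comes from the Zeckendorf form by replacing some F_k with F_{k−1} + F_{k−2} where possible.
2728 = 2584+144 = 2584+89+55 = 1597+987+144 = 2584+89+34+21 = … (19 more), for 23 in all.

23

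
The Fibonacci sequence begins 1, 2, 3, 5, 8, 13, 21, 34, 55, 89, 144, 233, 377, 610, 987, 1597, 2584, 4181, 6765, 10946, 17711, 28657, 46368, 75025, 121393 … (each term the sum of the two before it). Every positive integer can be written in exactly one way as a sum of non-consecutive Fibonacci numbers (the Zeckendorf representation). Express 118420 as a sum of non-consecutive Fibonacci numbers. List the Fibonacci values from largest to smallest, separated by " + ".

75025 + 28657 + 10946 + 2584 + 987 + 144 + 55 + 21 + 1

largest Fibonacci ≤ 118420 is 75025; 118420 − 75025 = 43395
largest Fibonacci ≤ 43395 is 28657; 43395 − 28657 = 14738
largest Fibonacci ≤ 14738 is 10946; 14738 − 10946 = 3792
largest Fibonacci ≤ 3792 is 2584; 3792 − 2584 = 1208
largest Fibonacci ≤ 1208 is 987; 1208 − 987 = 221
largest Fibonacci ≤ 221 is 144; 221 − 144 = 77
largest Fibonacci ≤ 77 is 55; 77 − 55 = 22
largest Fibonacci ≤ 22 is 21; 22 − 21 = 1
largest Fibonacci ≤ 1 is 1; 1 − 1 = 0
So 118420 = 75025 + 28657 + 10946 + 2584 + 987 + 144 + 55 + 21 + 1, with no two terms consecutive in the sequence.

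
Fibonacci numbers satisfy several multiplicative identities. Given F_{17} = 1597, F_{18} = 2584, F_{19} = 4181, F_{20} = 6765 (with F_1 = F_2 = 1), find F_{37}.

24157817

By the addition formula F_{m+n} = F_m F_{n+1} + F_{m−1} F_n with m=18, n=19: F_{37} = 2584·6765 + 1597·4181 = 17480760 + 6677057 = 24157817.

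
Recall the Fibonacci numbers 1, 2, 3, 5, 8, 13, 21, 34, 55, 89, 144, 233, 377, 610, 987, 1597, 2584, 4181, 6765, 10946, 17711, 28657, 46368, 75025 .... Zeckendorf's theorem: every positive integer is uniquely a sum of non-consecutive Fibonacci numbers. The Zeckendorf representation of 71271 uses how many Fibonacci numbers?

7

Repeatedly subtract the largest Fibonacci number that fits:
subtract 46368 from 71271: 24903 remains
subtract 17711 from 24903: 7192 remains
subtract 6765 from 7192: 427 remains
subtract 377 from 427: 50 remains
subtract 34 from 50: 16 remains
subtract 13 from 16: 3 remains
subtract 3 from 3: 0 remains
71271 = 46368 + 17711 + 6765 + 377 + 34 + 13 + 3, which has 7 terms.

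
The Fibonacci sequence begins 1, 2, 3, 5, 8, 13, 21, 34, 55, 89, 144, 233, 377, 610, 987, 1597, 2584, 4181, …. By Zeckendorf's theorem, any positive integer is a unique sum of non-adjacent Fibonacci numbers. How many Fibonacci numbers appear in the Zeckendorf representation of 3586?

4

Greedily peel off the largest Fibonacci term at each step:
3586 − 2584 = 1002
1002 − 987 = 15
15 − 13 = 2
2 − 2 = 0
3586 = 2584 + 987 + 13 + 2, which has 4 terms.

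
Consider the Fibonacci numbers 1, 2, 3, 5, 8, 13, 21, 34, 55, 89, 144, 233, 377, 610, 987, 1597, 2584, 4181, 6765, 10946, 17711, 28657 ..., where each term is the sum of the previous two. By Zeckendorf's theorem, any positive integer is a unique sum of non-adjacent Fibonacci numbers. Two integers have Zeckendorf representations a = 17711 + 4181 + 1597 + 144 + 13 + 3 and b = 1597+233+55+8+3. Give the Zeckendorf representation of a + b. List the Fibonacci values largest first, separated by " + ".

The two numbers are 23649 and 1896, so their sum is 25545.
25545: greatest Fibonacci not exceeding it is 17711, leaving 7834
7834: greatest Fibonacci not exceeding it is 6765, leaving 1069
1069: greatest Fibonacci not exceeding it is 987, leaving 82
82: greatest Fibonacci not exceeding it is 55, leaving 27
27: greatest Fibonacci not exceeding it is 21, leaving 6
6: greatest Fibonacci not exceeding it is 5, leaving 1
1: greatest Fibonacci not exceeding it is 1, leaving 0

17711 + 6765 + 987 + 55 + 21 + 5 + 1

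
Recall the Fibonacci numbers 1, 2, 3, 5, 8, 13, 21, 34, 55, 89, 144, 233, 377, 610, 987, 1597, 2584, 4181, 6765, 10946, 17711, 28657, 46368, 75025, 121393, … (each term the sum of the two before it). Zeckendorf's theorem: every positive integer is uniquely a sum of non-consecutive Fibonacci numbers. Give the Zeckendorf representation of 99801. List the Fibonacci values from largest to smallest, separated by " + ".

75025 + 17711 + 6765 + 233 + 55 + 8 + 3 + 1

99801: greatest Fibonacci not exceeding it is 75025, leaving 24776
24776: greatest Fibonacci not exceeding it is 17711, leaving 7065
7065: greatest Fibonacci not exceeding it is 6765, leaving 300
300: greatest Fibonacci not exceeding it is 233, leaving 67
67: greatest Fibonacci not exceeding it is 55, leaving 12
12: greatest Fibonacci not exceeding it is 8, leaving 4
4: greatest Fibonacci not exceeding it is 3, leaving 1
1: greatest Fibonacci not exceeding it is 1, leaving 0
So 99801 = 75025 + 17711 + 6765 + 233 + 55 + 8 + 3 + 1, with no two terms consecutive in the sequence.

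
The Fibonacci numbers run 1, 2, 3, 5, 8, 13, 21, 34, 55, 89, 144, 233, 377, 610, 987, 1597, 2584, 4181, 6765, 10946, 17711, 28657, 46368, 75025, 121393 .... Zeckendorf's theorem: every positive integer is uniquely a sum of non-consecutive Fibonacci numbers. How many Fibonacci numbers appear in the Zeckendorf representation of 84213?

84213: greatest Fibonacci not exceeding it is 75025, leaving 9188
9188: greatest Fibonacci not exceeding it is 6765, leaving 2423
2423: greatest Fibonacci not exceeding it is 1597, leaving 826
826: greatest Fibonacci not exceeding it is 610, leaving 216
216: greatest Fibonacci not exceeding it is 144, leaving 72
72: greatest Fibonacci not exceeding it is 55, leaving 17
17: greatest Fibonacci not exceeding it is 13, leaving 4
4: greatest Fibonacci not exceeding it is 3, leaving 1
1: greatest Fibonacci not exceeding it is 1, leaving 0
84213 = 75025 + 6765 + 1597 + 610 + 144 + 55 + 13 + 3 + 1, which has 9 terms.

9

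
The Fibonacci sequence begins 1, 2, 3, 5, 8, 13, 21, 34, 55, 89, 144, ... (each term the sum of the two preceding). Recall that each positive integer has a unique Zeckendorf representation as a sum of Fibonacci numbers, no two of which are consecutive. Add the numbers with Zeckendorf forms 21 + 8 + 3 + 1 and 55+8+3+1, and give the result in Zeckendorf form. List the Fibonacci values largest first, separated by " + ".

The two numbers are 33 and 67, so their sum is 100.
Greedily peel off the largest Fibonacci term at each step:
89 ≤ 100 < 144, so take 89; remainder 11
8 ≤ 11 < 13, so take 8; remainder 3
3 ≤ 3 < 5, so take 3; remainder 0

89 + 8 + 3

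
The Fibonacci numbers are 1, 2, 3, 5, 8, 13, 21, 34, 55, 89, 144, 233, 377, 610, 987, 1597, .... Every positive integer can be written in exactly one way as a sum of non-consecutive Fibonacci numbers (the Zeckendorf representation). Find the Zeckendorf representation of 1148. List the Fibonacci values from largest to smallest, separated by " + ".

Greedy algorithm:
subtract 987 from 1148: 161 remains
subtract 144 from 161: 17 remains
subtract 13 from 17: 4 remains
subtract 3 from 4: 1 remains
subtract 1 from 1: 0 remains
So 1148 = 987 + 144 + 13 + 3 + 1, with no two terms consecutive in the sequence.

987 + 144 + 13 + 3 + 1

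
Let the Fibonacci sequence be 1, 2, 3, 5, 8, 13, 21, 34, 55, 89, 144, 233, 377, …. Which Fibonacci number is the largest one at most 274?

233 ≤ 274 < 377, so the largest Fibonacci number not exceeding 274 is 233.

233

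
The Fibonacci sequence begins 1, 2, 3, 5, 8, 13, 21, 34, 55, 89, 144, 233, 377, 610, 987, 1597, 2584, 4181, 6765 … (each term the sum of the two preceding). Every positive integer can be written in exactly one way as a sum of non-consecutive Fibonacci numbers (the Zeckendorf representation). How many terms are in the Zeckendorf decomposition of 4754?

4181 ≤ 4754 < 6765, so take 4181; remainder 573
377 ≤ 573 < 610, so take 377; remainder 196
144 ≤ 196 < 233, so take 144; remainder 52
34 ≤ 52 < 55, so take 34; remainder 18
13 ≤ 18 < 21, so take 13; remainder 5
5 ≤ 5 < 8, so take 5; remainder 0
4754 = 4181 + 377 + 144 + 34 + 13 + 5, which has 6 terms.

6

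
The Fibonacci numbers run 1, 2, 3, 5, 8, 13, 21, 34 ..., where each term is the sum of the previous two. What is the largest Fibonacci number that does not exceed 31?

21 ≤ 31 < 34, so the largest Fibonacci number not exceeding 31 is 21.

21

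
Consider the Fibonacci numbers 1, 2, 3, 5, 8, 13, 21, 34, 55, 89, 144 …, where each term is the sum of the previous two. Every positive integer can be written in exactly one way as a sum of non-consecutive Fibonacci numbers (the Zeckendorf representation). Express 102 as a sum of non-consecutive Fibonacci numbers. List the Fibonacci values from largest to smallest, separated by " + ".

102 − 89 = 13
13 − 13 = 0
So 102 = 89 + 13, with no two terms consecutive in the sequence.

89 + 13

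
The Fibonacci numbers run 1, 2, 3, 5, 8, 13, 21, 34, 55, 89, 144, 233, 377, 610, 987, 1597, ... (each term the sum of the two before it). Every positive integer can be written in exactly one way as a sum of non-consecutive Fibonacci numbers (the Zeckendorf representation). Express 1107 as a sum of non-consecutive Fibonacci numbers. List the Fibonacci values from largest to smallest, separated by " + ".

987 + 89 + 21 + 8 + 2

Repeatedly subtract the largest Fibonacci number that fits:
1107: greatest Fibonacci not exceeding it is 987, leaving 120
120: greatest Fibonacci not exceeding it is 89, leaving 31
31: greatest Fibonacci not exceeding it is 21, leaving 10
10: greatest Fibonacci not exceeding it is 8, leaving 2
2: greatest Fibonacci not exceeding it is 2, leaving 0
So 1107 = 987 + 89 + 21 + 8 + 2, with no two terms consecutive in the sequence.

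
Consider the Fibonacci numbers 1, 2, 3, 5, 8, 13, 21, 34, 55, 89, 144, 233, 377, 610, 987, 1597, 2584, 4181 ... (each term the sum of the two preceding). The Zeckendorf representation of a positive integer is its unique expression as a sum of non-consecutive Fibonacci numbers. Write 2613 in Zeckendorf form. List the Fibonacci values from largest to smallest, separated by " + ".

2584 + 21 + 8

Greedy algorithm:
2584 ≤ 2613 < 4181, so take 2584; remainder 29
21 ≤ 29 < 34, so take 21; remainder 8
8 ≤ 8 < 13, so take 8; remainder 0
So 2613 = 2584 + 21 + 8, with no two terms consecutive in the sequence.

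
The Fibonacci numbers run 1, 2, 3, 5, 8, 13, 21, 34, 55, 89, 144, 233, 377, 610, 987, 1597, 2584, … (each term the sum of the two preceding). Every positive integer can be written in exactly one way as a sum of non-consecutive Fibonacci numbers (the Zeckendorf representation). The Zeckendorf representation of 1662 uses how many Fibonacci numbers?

1662: greatest Fibonacci not exceeding it is 1597, leaving 65
65: greatest Fibonacci not exceeding it is 55, leaving 10
10: greatest Fibonacci not exceeding it is 8, leaving 2
2: greatest Fibonacci not exceeding it is 2, leaving 0
1662 = 1597 + 55 + 8 + 2, which has 4 terms.

4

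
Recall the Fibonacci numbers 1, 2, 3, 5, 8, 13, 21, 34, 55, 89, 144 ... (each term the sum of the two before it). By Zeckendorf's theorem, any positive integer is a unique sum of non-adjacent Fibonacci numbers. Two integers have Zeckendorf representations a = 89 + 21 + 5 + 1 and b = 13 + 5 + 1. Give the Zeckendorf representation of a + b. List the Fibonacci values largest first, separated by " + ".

The two numbers are 116 and 19, so their sum is 135.
largest Fibonacci ≤ 135 is 89; 135 − 89 = 46
largest Fibonacci ≤ 46 is 34; 46 − 34 = 12
largest Fibonacci ≤ 12 is 8; 12 − 8 = 4
largest Fibonacci ≤ 4 is 3; 4 − 3 = 1
largest Fibonacci ≤ 1 is 1; 1 − 1 = 0

89 + 34 + 8 + 3 + 1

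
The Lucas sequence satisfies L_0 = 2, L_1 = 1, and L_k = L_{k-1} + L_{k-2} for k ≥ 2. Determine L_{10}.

123

Iterating the recurrence up to L_{4} = 7 and L_{3} = 4:
L_{5} = L_{4} + L_{3} = 7 + 4 = 11
L_{6} = L_{5} + L_{4} = 11 + 7 = 18
L_{7} = L_{6} + L_{5} = 18 + 11 = 29
L_{8} = L_{7} + L_{6} = 29 + 18 = 47
L_{9} = L_{8} + L_{7} = 47 + 29 = 76
L_{10} = L_{9} + L_{8} = 76 + 47 = 123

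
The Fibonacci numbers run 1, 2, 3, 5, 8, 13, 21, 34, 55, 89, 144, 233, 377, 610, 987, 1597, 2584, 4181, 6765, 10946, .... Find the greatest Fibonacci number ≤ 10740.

6765

6765 ≤ 10740 < 10946, so the largest Fibonacci number not exceeding 10740 is 6765.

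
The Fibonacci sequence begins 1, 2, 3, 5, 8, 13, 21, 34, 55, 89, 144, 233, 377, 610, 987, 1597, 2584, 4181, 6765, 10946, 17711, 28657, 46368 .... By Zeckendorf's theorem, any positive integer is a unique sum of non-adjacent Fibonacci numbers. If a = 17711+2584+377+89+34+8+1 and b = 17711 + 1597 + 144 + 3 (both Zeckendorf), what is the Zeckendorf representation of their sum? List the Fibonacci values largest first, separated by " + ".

The two numbers are 20804 and 19455, so their sum is 40259.
Greedy algorithm:
take 28657 (≤ 40259); 40259 − 28657 = 11602
take 10946 (≤ 11602); 11602 − 10946 = 656
take 610 (≤ 656); 656 − 610 = 46
take 34 (≤ 46); 46 − 34 = 12
take 8 (≤ 12); 12 − 8 = 4
take 3 (≤ 4); 4 − 3 = 1
take 1 (≤ 1); 1 − 1 = 0

28657 + 10946 + 610 + 34 + 8 + 3 + 1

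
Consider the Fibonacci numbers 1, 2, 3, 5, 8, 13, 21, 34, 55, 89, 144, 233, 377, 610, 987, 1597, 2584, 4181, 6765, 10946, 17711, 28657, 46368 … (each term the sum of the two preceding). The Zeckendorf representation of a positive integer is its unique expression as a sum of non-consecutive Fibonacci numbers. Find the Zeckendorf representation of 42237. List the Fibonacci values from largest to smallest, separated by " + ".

28657 + 10946 + 2584 + 34 + 13 + 3

largest Fibonacci ≤ 42237 is 28657; 42237 − 28657 = 13580
largest Fibonacci ≤ 13580 is 10946; 13580 − 10946 = 2634
largest Fibonacci ≤ 2634 is 2584; 2634 − 2584 = 50
largest Fibonacci ≤ 50 is 34; 50 − 34 = 16
largest Fibonacci ≤ 16 is 13; 16 − 13 = 3
largest Fibonacci ≤ 3 is 3; 3 − 3 = 0
So 42237 = 28657 + 10946 + 2584 + 34 + 13 + 3, with no two terms consecutive in the sequence.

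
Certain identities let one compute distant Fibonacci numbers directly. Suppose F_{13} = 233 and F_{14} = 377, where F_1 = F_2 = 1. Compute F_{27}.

196418

By F_{2k+1} = F_k² + F_{k+1}²: F_{27} = 233² + 377² = 54289 + 142129 = 196418.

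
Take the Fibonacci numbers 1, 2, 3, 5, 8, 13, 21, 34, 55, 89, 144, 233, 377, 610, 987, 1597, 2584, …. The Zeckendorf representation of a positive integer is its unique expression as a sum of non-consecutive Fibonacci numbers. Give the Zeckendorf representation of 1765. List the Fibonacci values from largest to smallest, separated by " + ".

1597 ≤ 1765 < 2584, so take 1597; remainder 168
144 ≤ 168 < 233, so take 144; remainder 24
21 ≤ 24 < 34, so take 21; remainder 3
3 ≤ 3 < 5, so take 3; remainder 0
So 1765 = 1597 + 144 + 21 + 3, with no two terms consecutive in the sequence.

1597 + 144 + 21 + 3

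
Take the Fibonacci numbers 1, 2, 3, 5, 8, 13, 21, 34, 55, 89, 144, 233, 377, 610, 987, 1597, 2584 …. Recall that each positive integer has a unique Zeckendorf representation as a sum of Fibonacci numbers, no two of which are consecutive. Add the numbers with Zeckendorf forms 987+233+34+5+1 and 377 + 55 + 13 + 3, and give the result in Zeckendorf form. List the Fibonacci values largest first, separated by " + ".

1597 + 89 + 21 + 1

The two numbers are 1260 and 448, so their sum is 1708.
1708: greatest Fibonacci not exceeding it is 1597, leaving 111
111: greatest Fibonacci not exceeding it is 89, leaving 22
22: greatest Fibonacci not exceeding it is 21, leaving 1
1: greatest Fibonacci not exceeding it is 1, leaving 0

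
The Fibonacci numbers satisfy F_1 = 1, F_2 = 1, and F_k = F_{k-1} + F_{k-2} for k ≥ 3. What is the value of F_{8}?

21

Iterating the recurrence up to F_{4} = 3 and F_{3} = 2:
F_{5} = F_{4} + F_{3} = 3 + 2 = 5
F_{6} = F_{5} + F_{4} = 5 + 3 = 8
F_{7} = F_{6} + F_{5} = 8 + 5 = 13
F_{8} = F_{7} + F_{6} = 13 + 8 = 21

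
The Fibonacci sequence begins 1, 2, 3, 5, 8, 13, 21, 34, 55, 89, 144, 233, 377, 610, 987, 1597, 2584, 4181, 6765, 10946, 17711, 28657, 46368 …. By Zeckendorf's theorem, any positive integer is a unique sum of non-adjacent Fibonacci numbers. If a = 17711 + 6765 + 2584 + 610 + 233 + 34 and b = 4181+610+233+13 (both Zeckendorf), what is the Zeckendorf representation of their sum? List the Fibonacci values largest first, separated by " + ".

The two numbers are 27937 and 5037, so their sum is 32974.
largest Fibonacci ≤ 32974 is 28657; 32974 − 28657 = 4317
largest Fibonacci ≤ 4317 is 4181; 4317 − 4181 = 136
largest Fibonacci ≤ 136 is 89; 136 − 89 = 47
largest Fibonacci ≤ 47 is 34; 47 − 34 = 13
largest Fibonacci ≤ 13 is 13; 13 − 13 = 0

28657 + 4181 + 89 + 34 + 13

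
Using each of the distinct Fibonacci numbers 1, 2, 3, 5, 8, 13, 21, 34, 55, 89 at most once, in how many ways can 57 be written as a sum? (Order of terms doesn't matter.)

Starting from the Zeckendorf form and repeatedly splitting a term F_k into F_{k−1} + F_{k−2} (when neither is already used) reaches every representation.
57 = 55+2 = 34+21+2 = 34+13+8+2 = 34+13+5+3+2 — 4 representations.

4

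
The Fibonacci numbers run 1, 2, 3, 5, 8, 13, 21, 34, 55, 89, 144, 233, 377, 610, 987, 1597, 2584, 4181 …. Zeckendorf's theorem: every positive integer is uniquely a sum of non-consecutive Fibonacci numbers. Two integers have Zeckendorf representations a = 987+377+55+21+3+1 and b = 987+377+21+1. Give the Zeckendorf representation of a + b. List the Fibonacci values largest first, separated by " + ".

The two numbers are 1444 and 1386, so their sum is 2830.
Greedily peel off the largest Fibonacci term at each step:
2584 ≤ 2830 < 4181, so take 2584; remainder 246
233 ≤ 246 < 377, so take 233; remainder 13
13 ≤ 13 < 21, so take 13; remainder 0

2584 + 233 + 13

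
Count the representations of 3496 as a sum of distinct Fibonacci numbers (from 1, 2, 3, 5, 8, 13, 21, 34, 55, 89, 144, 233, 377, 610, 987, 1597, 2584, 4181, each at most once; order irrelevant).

Each representation comes from the Zeckendorf form by replacing some F_k with F_{k−1} + F_{k−2} where possible.
3496 = 2584+610+233+55+13+1 = 2584+610+233+55+8+5+1 = 2584+610+233+34+21+13+1 = … (33 more), for 36 in all.

36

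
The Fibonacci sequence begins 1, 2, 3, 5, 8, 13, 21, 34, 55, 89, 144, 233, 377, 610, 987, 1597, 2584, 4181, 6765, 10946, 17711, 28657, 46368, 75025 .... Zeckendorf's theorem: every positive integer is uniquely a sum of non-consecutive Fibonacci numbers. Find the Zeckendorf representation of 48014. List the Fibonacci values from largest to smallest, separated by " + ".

Repeatedly subtract the largest Fibonacci number that fits:
48014: greatest Fibonacci not exceeding it is 46368, leaving 1646
1646: greatest Fibonacci not exceeding it is 1597, leaving 49
49: greatest Fibonacci not exceeding it is 34, leaving 15
15: greatest Fibonacci not exceeding it is 13, leaving 2
2: greatest Fibonacci not exceeding it is 2, leaving 0
So 48014 = 46368 + 1597 + 34 + 13 + 2, with no two terms consecutive in the sequence.

46368 + 1597 + 34 + 13 + 2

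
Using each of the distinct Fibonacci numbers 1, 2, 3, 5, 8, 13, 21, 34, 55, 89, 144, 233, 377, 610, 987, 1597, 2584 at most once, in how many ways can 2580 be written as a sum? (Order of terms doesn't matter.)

Starting from the Zeckendorf form and repeatedly splitting a term F_k into F_{k−1} + F_{k−2} (when neither is already used) reaches every representation.
2580 = 1597+610+233+89+34+13+3+1 = 1597+610+233+89+34+8+5+3+1 = 1597+610+233+89+21+13+8+5+3+1 = 1597+610+233+55+34+21+13+8+5+3+1 = 1597+610+144+89+55+34+21+13+8+5+3+1 = … (2 more), for 7 in all.

7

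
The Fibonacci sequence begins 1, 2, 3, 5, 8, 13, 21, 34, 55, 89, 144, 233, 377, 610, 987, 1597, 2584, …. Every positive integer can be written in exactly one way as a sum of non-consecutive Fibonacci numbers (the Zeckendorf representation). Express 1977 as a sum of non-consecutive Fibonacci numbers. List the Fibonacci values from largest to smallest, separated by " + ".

Repeatedly subtract the largest Fibonacci number that fits:
take 1597 (≤ 1977); 1977 − 1597 = 380
take 377 (≤ 380); 380 − 377 = 3
take 3 (≤ 3); 3 − 3 = 0
So 1977 = 1597 + 377 + 3, with no two terms consecutive in the sequence.

1597 + 377 + 3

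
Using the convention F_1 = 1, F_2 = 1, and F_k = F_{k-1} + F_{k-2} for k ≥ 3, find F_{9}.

F_{2} = F_{1} + F_{0} = 1 + 0 = 1
F_{3} = F_{2} + F_{1} = 1 + 1 = 2
F_{4} = F_{3} + F_{2} = 2 + 1 = 3
F_{5} = F_{4} + F_{3} = 3 + 2 = 5
F_{6} = F_{5} + F_{4} = 5 + 3 = 8
F_{7} = F_{6} + F_{5} = 8 + 5 = 13
F_{8} = F_{7} + F_{6} = 13 + 8 = 21
F_{9} = F_{8} + F_{7} = 21 + 13 = 34

34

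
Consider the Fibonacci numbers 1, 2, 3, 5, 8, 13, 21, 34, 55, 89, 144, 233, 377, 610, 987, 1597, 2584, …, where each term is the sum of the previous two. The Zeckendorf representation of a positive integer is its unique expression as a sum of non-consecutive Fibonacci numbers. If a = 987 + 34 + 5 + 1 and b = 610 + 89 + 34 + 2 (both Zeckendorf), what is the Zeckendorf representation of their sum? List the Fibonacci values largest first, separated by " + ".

1597 + 144 + 21

The two numbers are 1027 and 735, so their sum is 1762.
Greedily peel off the largest Fibonacci term at each step:
1597 ≤ 1762 < 2584, so take 1597; remainder 165
144 ≤ 165 < 233, so take 144; remainder 21
21 ≤ 21 < 34, so take 21; remainder 0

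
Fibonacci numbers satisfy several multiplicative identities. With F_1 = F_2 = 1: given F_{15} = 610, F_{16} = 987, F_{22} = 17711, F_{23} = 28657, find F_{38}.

39088169

By the addition formula F_{m+n} = F_m F_{n+1} + F_{m−1} F_n with m=16, n=22: F_{38} = 987·28657 + 610·17711 = 28284459 + 10803710 = 39088169.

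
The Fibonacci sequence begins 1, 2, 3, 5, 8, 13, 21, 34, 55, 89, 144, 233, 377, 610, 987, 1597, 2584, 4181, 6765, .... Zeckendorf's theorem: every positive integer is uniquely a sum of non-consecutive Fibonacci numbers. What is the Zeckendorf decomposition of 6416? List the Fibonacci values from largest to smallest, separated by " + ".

4181 + 1597 + 610 + 21 + 5 + 2

take 4181 (≤ 6416); 6416 − 4181 = 2235
take 1597 (≤ 2235); 2235 − 1597 = 638
take 610 (≤ 638); 638 − 610 = 28
take 21 (≤ 28); 28 − 21 = 7
take 5 (≤ 7); 7 − 5 = 2
take 2 (≤ 2); 2 − 2 = 0
So 6416 = 4181 + 1597 + 610 + 21 + 5 + 2, with no two terms consecutive in the sequence.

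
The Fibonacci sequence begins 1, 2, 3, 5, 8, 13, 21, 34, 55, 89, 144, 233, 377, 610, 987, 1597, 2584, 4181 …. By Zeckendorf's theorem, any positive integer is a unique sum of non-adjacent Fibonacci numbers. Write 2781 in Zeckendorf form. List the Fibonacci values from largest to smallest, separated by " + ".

2584 + 144 + 34 + 13 + 5 + 1

Greedy algorithm:
subtract 2584 from 2781: 197 remains
subtract 144 from 197: 53 remains
subtract 34 from 53: 19 remains
subtract 13 from 19: 6 remains
subtract 5 from 6: 1 remains
subtract 1 from 1: 0 remains
So 2781 = 2584 + 144 + 34 + 13 + 5 + 1, with no two terms consecutive in the sequence.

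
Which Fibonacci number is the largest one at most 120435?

75025 ≤ 120435 < 121393, so the largest Fibonacci number not exceeding 120435 is 75025.

75025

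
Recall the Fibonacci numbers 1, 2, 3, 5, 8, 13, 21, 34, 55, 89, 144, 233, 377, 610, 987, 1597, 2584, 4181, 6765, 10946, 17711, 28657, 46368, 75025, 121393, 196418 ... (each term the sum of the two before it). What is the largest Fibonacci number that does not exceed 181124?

121393 ≤ 181124 < 196418, so the largest Fibonacci number not exceeding 181124 is 121393.

121393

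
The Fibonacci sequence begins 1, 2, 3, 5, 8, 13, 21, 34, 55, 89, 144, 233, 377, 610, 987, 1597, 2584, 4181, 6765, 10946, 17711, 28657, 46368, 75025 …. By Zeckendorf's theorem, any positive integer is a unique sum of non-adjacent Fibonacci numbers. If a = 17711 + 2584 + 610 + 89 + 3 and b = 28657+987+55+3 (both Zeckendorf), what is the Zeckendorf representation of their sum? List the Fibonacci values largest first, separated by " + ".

46368 + 4181 + 144 + 5 + 1

The two numbers are 20997 and 29702, so their sum is 50699.
Greedy algorithm:
50699 − 46368 = 4331
4331 − 4181 = 150
150 − 144 = 6
6 − 5 = 1
1 − 1 = 0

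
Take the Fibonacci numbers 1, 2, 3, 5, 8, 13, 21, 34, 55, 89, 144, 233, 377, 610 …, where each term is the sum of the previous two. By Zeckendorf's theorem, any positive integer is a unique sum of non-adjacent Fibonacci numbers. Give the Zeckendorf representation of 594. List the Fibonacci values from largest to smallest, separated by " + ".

377 + 144 + 55 + 13 + 5

594 − 377 = 217
217 − 144 = 73
73 − 55 = 18
18 − 13 = 5
5 − 5 = 0
So 594 = 377 + 144 + 55 + 13 + 5, with no two terms consecutive in the sequence.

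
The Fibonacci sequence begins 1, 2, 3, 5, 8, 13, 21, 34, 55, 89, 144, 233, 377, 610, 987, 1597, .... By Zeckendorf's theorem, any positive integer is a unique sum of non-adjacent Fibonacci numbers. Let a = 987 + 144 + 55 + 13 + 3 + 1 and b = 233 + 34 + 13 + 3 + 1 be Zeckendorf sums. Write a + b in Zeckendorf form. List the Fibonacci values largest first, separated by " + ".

The two numbers are 1203 and 284, so their sum is 1487.
Repeatedly subtract the largest Fibonacci number that fits:
largest Fibonacci ≤ 1487 is 987; 1487 − 987 = 500
largest Fibonacci ≤ 500 is 377; 500 − 377 = 123
largest Fibonacci ≤ 123 is 89; 123 − 89 = 34
largest Fibonacci ≤ 34 is 34; 34 − 34 = 0

987 + 377 + 89 + 34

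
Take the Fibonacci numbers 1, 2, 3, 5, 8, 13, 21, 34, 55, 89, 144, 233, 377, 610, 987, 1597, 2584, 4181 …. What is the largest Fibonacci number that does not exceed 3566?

2584

2584 ≤ 3566 < 4181, so the largest Fibonacci number not exceeding 3566 is 2584.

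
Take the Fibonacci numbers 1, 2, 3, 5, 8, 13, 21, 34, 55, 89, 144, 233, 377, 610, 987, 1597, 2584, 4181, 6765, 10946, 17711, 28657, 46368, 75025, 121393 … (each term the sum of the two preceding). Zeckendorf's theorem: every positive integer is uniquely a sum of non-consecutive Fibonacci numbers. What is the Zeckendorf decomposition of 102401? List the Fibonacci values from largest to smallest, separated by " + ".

take 75025 (≤ 102401); 102401 − 75025 = 27376
take 17711 (≤ 27376); 27376 − 17711 = 9665
take 6765 (≤ 9665); 9665 − 6765 = 2900
take 2584 (≤ 2900); 2900 − 2584 = 316
take 233 (≤ 316); 316 − 233 = 83
take 55 (≤ 83); 83 − 55 = 28
take 21 (≤ 28); 28 − 21 = 7
take 5 (≤ 7); 7 − 5 = 2
take 2 (≤ 2); 2 − 2 = 0
So 102401 = 75025 + 17711 + 6765 + 2584 + 233 + 55 + 21 + 5 + 2, with no two terms consecutive in the sequence.

75025 + 17711 + 6765 + 2584 + 233 + 55 + 21 + 5 + 2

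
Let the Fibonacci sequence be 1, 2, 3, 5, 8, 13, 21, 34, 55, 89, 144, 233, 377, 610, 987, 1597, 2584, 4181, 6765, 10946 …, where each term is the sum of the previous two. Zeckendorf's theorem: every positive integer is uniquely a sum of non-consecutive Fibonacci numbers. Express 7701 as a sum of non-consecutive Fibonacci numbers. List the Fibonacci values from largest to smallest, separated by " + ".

6765 + 610 + 233 + 89 + 3 + 1

Greedy algorithm:
subtract 6765 from 7701: 936 remains
subtract 610 from 936: 326 remains
subtract 233 from 326: 93 remains
subtract 89 from 93: 4 remains
subtract 3 from 4: 1 remains
subtract 1 from 1: 0 remains
So 7701 = 6765 + 610 + 233 + 89 + 3 + 1, with no two terms consecutive in the sequence.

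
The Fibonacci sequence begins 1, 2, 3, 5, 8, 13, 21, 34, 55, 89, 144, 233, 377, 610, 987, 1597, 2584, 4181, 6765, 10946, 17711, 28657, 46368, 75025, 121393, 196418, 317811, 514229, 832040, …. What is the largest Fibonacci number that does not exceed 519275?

514229 ≤ 519275 < 832040, so the largest Fibonacci number not exceeding 519275 is 514229.

514229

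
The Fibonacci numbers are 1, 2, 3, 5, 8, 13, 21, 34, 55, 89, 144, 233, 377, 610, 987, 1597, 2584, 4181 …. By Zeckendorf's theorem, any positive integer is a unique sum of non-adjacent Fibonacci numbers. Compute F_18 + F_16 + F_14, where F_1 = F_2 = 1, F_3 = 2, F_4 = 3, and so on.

F_18 + F_16 + F_14 = 2584 + 987 + 377 = 3948.

3948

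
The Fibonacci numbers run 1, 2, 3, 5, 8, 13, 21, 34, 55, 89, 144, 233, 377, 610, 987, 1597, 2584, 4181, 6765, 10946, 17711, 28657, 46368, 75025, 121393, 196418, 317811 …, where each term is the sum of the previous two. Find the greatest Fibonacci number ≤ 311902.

196418

196418 ≤ 311902 < 317811, so the largest Fibonacci number not exceeding 311902 is 196418.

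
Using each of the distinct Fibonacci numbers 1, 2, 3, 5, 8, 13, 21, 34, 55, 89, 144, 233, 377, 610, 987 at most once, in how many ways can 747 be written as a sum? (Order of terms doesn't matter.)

747 = 610+89+34+13+1 = 610+89+34+8+5+1 = 377+233+89+34+13+1 = … (13 more), for 16 in all.

16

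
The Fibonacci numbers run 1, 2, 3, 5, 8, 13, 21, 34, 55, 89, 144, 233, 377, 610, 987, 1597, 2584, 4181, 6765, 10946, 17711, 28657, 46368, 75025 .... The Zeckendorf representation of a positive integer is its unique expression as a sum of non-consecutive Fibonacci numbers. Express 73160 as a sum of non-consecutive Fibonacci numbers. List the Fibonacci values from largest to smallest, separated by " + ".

46368 + 17711 + 6765 + 1597 + 610 + 89 + 13 + 5 + 2

Greedily peel off the largest Fibonacci term at each step:
73160 − 46368 = 26792
26792 − 17711 = 9081
9081 − 6765 = 2316
2316 − 1597 = 719
719 − 610 = 109
109 − 89 = 20
20 − 13 = 7
7 − 5 = 2
2 − 2 = 0
So 73160 = 46368 + 17711 + 6765 + 1597 + 610 + 89 + 13 + 5 + 2, with no two terms consecutive in the sequence.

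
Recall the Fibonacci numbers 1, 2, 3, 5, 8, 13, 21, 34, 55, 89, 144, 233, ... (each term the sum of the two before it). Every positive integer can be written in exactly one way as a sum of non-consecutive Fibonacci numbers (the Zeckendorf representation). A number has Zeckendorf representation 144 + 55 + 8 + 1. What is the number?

208

144 + 55 + 8 + 1 = 208.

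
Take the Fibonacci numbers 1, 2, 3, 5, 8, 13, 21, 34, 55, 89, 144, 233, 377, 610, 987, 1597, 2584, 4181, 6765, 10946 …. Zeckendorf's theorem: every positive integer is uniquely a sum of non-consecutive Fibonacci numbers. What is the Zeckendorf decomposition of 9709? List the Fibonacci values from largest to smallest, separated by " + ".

6765 ≤ 9709 < 10946, so take 6765; remainder 2944
2584 ≤ 2944 < 4181, so take 2584; remainder 360
233 ≤ 360 < 377, so take 233; remainder 127
89 ≤ 127 < 144, so take 89; remainder 38
34 ≤ 38 < 55, so take 34; remainder 4
3 ≤ 4 < 5, so take 3; remainder 1
1 ≤ 1 < 2, so take 1; remainder 0
So 9709 = 6765 + 2584 + 233 + 89 + 34 + 3 + 1, with no two terms consecutive in the sequence.

6765 + 2584 + 233 + 89 + 34 + 3 + 1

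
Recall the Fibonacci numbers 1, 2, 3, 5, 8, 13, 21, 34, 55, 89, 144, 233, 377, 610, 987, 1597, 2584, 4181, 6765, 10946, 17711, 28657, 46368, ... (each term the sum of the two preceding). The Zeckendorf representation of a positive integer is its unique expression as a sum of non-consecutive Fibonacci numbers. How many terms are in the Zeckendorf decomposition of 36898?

Repeatedly subtract the largest Fibonacci number that fits:
28657 ≤ 36898 < 46368, so take 28657; remainder 8241
6765 ≤ 8241 < 10946, so take 6765; remainder 1476
987 ≤ 1476 < 1597, so take 987; remainder 489
377 ≤ 489 < 610, so take 377; remainder 112
89 ≤ 112 < 144, so take 89; remainder 23
21 ≤ 23 < 34, so take 21; remainder 2
2 ≤ 2 < 3, so take 2; remainder 0
36898 = 28657 + 6765 + 987 + 377 + 89 + 21 + 2, which has 7 terms.

7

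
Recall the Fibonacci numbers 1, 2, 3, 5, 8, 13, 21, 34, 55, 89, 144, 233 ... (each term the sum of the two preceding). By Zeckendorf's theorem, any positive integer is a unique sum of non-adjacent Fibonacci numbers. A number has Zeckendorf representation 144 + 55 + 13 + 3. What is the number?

215

144 + 55 + 13 + 3 = 215.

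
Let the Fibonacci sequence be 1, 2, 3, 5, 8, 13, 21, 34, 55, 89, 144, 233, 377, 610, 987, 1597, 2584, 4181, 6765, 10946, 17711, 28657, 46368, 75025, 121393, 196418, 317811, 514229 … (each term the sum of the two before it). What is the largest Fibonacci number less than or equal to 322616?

317811 ≤ 322616 < 514229, so the largest Fibonacci number not exceeding 322616 is 317811.

317811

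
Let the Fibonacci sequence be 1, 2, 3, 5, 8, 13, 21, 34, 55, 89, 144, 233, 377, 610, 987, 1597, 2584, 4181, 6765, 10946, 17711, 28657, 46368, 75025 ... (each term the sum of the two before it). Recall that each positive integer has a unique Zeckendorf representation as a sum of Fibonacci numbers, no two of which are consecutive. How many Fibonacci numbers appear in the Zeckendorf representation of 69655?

Repeatedly subtract the largest Fibonacci number that fits:
46368 ≤ 69655 < 75025, so take 46368; remainder 23287
17711 ≤ 23287 < 28657, so take 17711; remainder 5576
4181 ≤ 5576 < 6765, so take 4181; remainder 1395
987 ≤ 1395 < 1597, so take 987; remainder 408
377 ≤ 408 < 610, so take 377; remainder 31
21 ≤ 31 < 34, so take 21; remainder 10
8 ≤ 10 < 13, so take 8; remainder 2
2 ≤ 2 < 3, so take 2; remainder 0
69655 = 46368 + 17711 + 4181 + 987 + 377 + 21 + 8 + 2, which has 8 terms.

8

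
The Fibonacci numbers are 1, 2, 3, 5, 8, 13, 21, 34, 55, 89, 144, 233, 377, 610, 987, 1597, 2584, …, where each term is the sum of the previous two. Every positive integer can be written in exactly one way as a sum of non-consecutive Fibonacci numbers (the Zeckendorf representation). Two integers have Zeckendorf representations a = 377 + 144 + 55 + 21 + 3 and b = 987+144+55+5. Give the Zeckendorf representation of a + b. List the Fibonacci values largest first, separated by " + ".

The two numbers are 600 and 1191, so their sum is 1791.
Greedily peel off the largest Fibonacci term at each step:
largest Fibonacci ≤ 1791 is 1597; 1791 − 1597 = 194
largest Fibonacci ≤ 194 is 144; 194 − 144 = 50
largest Fibonacci ≤ 50 is 34; 50 − 34 = 16
largest Fibonacci ≤ 16 is 13; 16 − 13 = 3
largest Fibonacci ≤ 3 is 3; 3 − 3 = 0

1597 + 144 + 34 + 13 + 3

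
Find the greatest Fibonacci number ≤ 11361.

10946

10946 ≤ 11361 < 17711, so the largest Fibonacci number not exceeding 11361 is 10946.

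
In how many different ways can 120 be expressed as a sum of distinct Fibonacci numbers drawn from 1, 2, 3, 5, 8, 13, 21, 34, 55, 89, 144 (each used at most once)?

6

Starting from the Zeckendorf form and repeatedly splitting a term F_k into F_{k−1} + F_{k−2} (when neither is already used) reaches every representation.
120 = 89+21+8+2 = 89+21+5+3+2 = 55+34+21+8+2 = 89+13+8+5+3+2 = … (2 more), for 6 in all.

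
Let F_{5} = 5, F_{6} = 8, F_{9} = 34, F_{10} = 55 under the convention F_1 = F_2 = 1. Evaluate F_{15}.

By the addition formula F_{m+n} = F_m F_{n+1} + F_{m−1} F_n with m=10, n=5: F_{15} = 55·8 + 34·5 = 440 + 170 = 610.

610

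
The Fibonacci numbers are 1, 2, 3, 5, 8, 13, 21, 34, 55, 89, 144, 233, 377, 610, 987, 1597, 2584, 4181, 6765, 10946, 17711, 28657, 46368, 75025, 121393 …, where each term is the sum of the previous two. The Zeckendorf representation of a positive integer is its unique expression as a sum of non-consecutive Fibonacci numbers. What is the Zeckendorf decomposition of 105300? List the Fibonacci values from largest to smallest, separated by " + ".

75025 + 28657 + 1597 + 21

subtract 75025 from 105300: 30275 remains
subtract 28657 from 30275: 1618 remains
subtract 1597 from 1618: 21 remains
subtract 21 from 21: 0 remains
So 105300 = 75025 + 28657 + 1597 + 21, with no two terms consecutive in the sequence.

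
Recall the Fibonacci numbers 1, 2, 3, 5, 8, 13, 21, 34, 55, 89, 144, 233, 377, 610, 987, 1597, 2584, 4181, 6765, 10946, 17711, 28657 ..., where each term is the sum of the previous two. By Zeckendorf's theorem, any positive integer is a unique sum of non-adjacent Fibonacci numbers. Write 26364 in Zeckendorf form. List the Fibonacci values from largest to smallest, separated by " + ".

17711 + 6765 + 1597 + 233 + 55 + 3

Greedily peel off the largest Fibonacci term at each step:
subtract 17711 from 26364: 8653 remains
subtract 6765 from 8653: 1888 remains
subtract 1597 from 1888: 291 remains
subtract 233 from 291: 58 remains
subtract 55 from 58: 3 remains
subtract 3 from 3: 0 remains
So 26364 = 17711 + 6765 + 1597 + 233 + 55 + 3, with no two terms consecutive in the sequence.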